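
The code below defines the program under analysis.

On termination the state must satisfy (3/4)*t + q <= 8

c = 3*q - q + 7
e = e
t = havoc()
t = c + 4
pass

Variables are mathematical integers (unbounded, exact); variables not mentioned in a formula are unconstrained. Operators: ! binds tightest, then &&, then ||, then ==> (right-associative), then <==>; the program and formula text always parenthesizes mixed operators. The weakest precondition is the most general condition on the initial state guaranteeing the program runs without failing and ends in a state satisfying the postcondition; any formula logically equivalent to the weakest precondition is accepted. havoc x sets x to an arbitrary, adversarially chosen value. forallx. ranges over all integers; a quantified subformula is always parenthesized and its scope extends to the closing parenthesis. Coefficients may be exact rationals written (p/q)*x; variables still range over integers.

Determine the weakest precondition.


Working backward. After the program, the postcondition (3/4)*t + q <= 8 must hold; in canonical form it is q + (3/4)*t <= 8.
Before skip: q + (3/4)*t <= 8
Before t := c + 4: (3/4)*c + q <= 5
Before havoc t: (3/4)*c + q <= 5
Before e := e: (3/4)*c + q <= 5
Before c := 3*q - q + 7: (5/2)*q <= -1/4
Answer: WP = (5/2)*q <= -1/4


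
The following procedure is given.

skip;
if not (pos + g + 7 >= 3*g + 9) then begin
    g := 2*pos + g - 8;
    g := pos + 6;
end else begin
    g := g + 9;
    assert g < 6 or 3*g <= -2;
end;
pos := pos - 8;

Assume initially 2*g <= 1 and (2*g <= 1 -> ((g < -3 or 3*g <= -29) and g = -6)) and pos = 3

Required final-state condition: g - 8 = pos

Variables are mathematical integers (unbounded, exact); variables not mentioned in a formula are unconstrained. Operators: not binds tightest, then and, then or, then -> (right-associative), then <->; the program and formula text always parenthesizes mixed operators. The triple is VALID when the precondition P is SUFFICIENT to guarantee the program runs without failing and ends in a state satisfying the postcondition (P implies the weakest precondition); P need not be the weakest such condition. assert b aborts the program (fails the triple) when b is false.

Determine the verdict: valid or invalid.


Working backward. After the program, the postcondition g - 8 = pos must hold; in canonical form it is g = pos + 8.
Before pos := pos - 8: g = pos
Then branch requires false; else branch requires (g < -3 or 3*g <= -29) and g = pos - 9.
Before the if: pos >= 2*g + 2 and (pos >= 2*g + 2 -> ((g < -3 or 3*g <= -29) and g = pos - 9))
Before skip: pos >= 2*g + 2 and (pos >= 2*g + 2 -> ((g < -3 or 3*g <= -29) and g = pos - 9))
The weakest precondition is pos >= 2*g + 2 and (pos >= 2*g + 2 -> ((g < -3 or 3*g <= -29) and g = pos - 9)).
Check whether 2*g <= 1 and (2*g <= 1 -> ((g < -3 or 3*g <= -29) and g = -6)) and pos = 3 implies it.
Every state satisfying the precondition satisfies the weakest precondition: the implication holds.
Answer: valid


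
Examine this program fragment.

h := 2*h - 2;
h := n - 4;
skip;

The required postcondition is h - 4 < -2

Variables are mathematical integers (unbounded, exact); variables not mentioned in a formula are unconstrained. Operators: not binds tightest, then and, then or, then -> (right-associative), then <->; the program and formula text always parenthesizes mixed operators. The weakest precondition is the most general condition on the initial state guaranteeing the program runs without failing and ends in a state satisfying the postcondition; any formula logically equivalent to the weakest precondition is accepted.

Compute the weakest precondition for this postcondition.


Working backward. After the program, the postcondition h - 4 < -2 must hold; in canonical form it is h < 2.
Before skip: h < 2
Before h := n - 4: n < 6
Before h := 2*h - 2: n < 6
Answer: WP = n < 6


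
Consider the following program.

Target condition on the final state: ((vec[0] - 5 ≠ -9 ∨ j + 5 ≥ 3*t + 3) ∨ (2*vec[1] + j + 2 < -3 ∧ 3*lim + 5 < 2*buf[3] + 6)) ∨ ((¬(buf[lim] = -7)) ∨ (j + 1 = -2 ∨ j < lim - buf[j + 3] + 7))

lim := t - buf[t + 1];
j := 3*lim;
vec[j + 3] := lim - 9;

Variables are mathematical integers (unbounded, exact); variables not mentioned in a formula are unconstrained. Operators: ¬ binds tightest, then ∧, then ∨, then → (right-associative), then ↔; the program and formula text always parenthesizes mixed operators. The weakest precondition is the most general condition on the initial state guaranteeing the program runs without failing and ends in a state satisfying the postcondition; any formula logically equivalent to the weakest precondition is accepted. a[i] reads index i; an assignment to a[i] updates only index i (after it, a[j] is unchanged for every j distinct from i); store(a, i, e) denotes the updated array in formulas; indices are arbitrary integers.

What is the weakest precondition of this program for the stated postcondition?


Working backward. After the program, the postcondition ((vec[0] - 5 ≠ -9 ∨ j + 5 ≥ 3*t + 3) ∨ (2*vec[1] + j + 2 < -3 ∧ 3*lim + 5 < 2*buf[3] + 6)) ∨ ((¬(buf[lim] = -7)) ∨ (j + 1 = -2 ∨ j < lim - buf[j + 3] + 7)) must hold; in canonical form it is vec[0] ≠ -4 ∨ j ≥ 3*t - 2 ∨ (2*vec[1] + j < -5 ∧ 3*lim < 2*buf[3] + 1) ∨ (¬(buf[lim] = -7)) ∨ j = -3 ∨ buf[j + 3] + j < lim + 7.
Before vec[j + 3] := lim - 9: store(vec, j + 3, lim - 9)[0] ≠ -4 ∨ j ≥ 3*t - 2 ∨ (2*store(vec, j + 3, lim - 9)[1] + j < -5 ∧ 3*lim < 2*buf[3] + 1) ∨ (¬(buf[lim] = -7)) ∨ j = -3 ∨ buf[j + 3] + j < lim + 7
Before j := 3*lim: store(vec, 3*lim + 3, lim - 9)[0] ≠ -4 ∨ 3*lim ≥ 3*t - 2 ∨ (2*store(vec, 3*lim + 3, lim - 9)[1] + 3*lim < -5 ∧ 3*lim < 2*buf[3] + 1) ∨ (¬(buf[lim] = -7)) ∨ 3*lim = -3 ∨ buf[3*lim + 3] + 2*lim < 7
Before lim := t - buf[t + 1]: store(vec, -3*buf[t + 1] + 3*t + 3, -buf[t + 1] + t - 9)[0] ≠ -4 ∨ 3*buf[t + 1] ≤ 2 ∨ (2*store(vec, -3*buf[t + 1] + 3*t + 3, -buf[t + 1] + t - 9)[1] + 3*t < 3*buf[t + 1] - 5 ∧ 3*t < 3*buf[t + 1] + 2*buf[3] + 1) ∨ (¬(buf[-buf[t + 1] + t] = -7)) ∨ 3*t = 3*buf[t + 1] - 3 ∨ buf[-3*buf[t + 1] + 3*t + 3] + 2*t < 2*buf[t + 1] + 7
Answer: WP = store(vec, -3*buf[t + 1] + 3*t + 3, -buf[t + 1] + t - 9)[0] ≠ -4 ∨ 3*buf[t + 1] ≤ 2 ∨ (2*store(vec, -3*buf[t + 1] + 3*t + 3, -buf[t + 1] + t - 9)[1] + 3*t < 3*buf[t + 1] - 5 ∧ 3*t < 3*buf[t + 1] + 2*buf[3] + 1) ∨ (¬(buf[-buf[t + 1] + t] = -7)) ∨ 3*t = 3*buf[t + 1] - 3 ∨ buf[-3*buf[t + 1] + 3*t + 3] + 2*t < 2*buf[t + 1] + 7


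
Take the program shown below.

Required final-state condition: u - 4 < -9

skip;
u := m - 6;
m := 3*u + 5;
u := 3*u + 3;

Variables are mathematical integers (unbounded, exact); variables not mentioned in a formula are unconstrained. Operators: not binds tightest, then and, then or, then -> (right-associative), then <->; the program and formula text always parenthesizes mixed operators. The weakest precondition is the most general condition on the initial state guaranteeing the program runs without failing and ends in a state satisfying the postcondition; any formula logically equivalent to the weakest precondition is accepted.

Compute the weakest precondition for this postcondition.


Working backward. After the program, the postcondition u - 4 < -9 must hold; in canonical form it is u < -5.
Before u := 3*u + 3: 3*u < -8
Before m := 3*u + 5: 3*u < -8
Before u := m - 6: 3*m < 10
Before skip: 3*m < 10
Answer: WP = 3*m < 10


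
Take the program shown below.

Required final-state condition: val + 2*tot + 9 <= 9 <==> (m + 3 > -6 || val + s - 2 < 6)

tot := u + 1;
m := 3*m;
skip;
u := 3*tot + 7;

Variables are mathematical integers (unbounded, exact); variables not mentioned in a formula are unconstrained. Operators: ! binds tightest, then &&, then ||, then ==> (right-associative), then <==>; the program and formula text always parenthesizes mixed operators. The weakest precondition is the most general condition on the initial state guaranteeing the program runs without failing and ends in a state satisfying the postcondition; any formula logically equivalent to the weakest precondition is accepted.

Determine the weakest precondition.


Working backward. After the program, the postcondition val + 2*tot + 9 <= 9 <==> (m + 3 > -6 || val + s - 2 < 6) must hold; in canonical form it is 2*tot + val <= 0 <==> (m > -9 || s + val < 8).
Before u := 3*tot + 7: 2*tot + val <= 0 <==> (m > -9 || s + val < 8)
Before skip: 2*tot + val <= 0 <==> (m > -9 || s + val < 8)
Before m := 3*m: 2*tot + val <= 0 <==> (3*m > -9 || s + val < 8)
Before tot := u + 1: 2*u + val <= -2 <==> (3*m > -9 || s + val < 8)
Answer: WP = 2*u + val <= -2 <==> (3*m > -9 || s + val < 8)


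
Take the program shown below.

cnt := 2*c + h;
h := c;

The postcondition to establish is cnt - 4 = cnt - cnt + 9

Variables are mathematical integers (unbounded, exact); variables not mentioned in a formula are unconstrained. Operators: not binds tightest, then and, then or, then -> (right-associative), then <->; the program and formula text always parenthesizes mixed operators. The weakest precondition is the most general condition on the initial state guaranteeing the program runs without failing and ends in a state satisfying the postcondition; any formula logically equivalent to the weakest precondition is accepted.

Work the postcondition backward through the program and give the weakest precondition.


Working backward. After the program, the postcondition cnt - 4 = cnt - cnt + 9 must hold; in canonical form it is cnt = 13.
Before h := c: cnt = 13
Before cnt := 2*c + h: 2*c + h = 13
Answer: WP = 2*c + h = 13


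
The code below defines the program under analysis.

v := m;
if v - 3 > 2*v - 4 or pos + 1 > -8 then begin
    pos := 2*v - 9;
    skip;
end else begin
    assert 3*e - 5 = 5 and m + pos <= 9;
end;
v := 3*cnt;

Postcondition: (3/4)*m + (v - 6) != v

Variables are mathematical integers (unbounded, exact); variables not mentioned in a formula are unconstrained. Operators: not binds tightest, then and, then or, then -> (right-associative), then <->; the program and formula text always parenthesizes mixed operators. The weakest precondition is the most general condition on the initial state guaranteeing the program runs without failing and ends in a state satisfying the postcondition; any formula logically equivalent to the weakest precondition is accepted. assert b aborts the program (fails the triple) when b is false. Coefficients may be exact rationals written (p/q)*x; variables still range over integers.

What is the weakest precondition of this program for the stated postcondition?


Working backward. After the program, the postcondition (3/4)*m + (v - 6) != v must hold; in canonical form it is (3/4)*m != 6.
Before v := 3*cnt: (3/4)*m != 6
Then branch requires (3/4)*m != 6; else branch requires 3*e = 10 and m + pos <= 9 and (3/4)*m != 6.
Before the if: ((v < 1 or pos > -9) -> (3/4)*m != 6) and ((not (v < 1 or pos > -9)) -> (3*e = 10 and m + pos <= 9 and (3/4)*m != 6))
Before v := m: ((m < 1 or pos > -9) -> (3/4)*m != 6) and ((not (m < 1 or pos > -9)) -> (3*e = 10 and m + pos <= 9 and (3/4)*m != 6))
Answer: WP = ((m < 1 or pos > -9) -> (3/4)*m != 6) and ((not (m < 1 or pos > -9)) -> (3*e = 10 and m + pos <= 9 and (3/4)*m != 6))


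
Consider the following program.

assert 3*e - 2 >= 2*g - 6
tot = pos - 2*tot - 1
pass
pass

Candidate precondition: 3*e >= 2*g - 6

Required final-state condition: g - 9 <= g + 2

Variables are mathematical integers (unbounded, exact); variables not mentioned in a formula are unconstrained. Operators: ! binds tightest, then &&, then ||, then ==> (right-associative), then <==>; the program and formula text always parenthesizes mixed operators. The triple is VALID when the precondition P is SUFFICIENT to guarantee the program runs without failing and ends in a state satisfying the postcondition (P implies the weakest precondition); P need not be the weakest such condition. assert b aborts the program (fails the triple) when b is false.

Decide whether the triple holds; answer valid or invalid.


Working backward. After the program, the postcondition g - 9 <= g + 2 must hold; in canonical form it is true.
Before skip: true
Before skip: true
Before tot := pos - 2*tot - 1: true
Before assert 3*e - 2 >= 2*g - 6: 3*e >= 2*g - 4
The weakest precondition is 3*e >= 2*g - 4.
Check whether 3*e >= 2*g - 6 implies it.
Countermodel: at the initial state e = 1, g = 4, the precondition holds but the weakest precondition fails.
Answer: invalid


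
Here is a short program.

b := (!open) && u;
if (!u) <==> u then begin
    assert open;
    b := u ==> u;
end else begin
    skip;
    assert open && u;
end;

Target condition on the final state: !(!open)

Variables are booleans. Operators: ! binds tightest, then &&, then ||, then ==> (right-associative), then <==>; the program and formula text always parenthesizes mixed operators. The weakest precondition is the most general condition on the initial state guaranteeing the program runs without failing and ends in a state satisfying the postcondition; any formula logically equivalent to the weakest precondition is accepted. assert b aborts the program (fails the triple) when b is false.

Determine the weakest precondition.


Working backward. After the program, the postcondition !(!open) must hold; in canonical form it is open.
Then branch requires open; else branch requires open && u.
Before the if: (((!u) <==> u) ==> open) && ((!((!u) <==> u)) ==> (open && u))
Before b := (!open) && u: (((!u) <==> u) ==> open) && ((!((!u) <==> u)) ==> (open && u))
Answer: WP = (((!u) <==> u) ==> open) && ((!((!u) <==> u)) ==> (open && u))


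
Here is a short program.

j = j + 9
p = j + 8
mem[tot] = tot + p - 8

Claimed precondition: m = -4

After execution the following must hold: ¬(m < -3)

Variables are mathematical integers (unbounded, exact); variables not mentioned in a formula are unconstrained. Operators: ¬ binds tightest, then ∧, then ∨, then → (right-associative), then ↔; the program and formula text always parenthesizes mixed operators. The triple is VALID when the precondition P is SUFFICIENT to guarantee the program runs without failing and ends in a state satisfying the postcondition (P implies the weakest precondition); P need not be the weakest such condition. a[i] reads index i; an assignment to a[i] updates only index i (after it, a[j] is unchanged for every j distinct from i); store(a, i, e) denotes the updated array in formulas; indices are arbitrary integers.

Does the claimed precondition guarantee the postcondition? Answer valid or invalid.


Working backward. After the program, ¬(m < -3) must hold.
Before mem[tot] := tot + p - 8: ¬(m < -3)
Before p := j + 8: ¬(m < -3)
Before j := j + 9: ¬(m < -3)
The weakest precondition is ¬(m < -3).
Check whether m = -4 implies it.
Countermodel: at the initial state m = -4, the precondition holds but the weakest precondition fails.
Answer: invalid


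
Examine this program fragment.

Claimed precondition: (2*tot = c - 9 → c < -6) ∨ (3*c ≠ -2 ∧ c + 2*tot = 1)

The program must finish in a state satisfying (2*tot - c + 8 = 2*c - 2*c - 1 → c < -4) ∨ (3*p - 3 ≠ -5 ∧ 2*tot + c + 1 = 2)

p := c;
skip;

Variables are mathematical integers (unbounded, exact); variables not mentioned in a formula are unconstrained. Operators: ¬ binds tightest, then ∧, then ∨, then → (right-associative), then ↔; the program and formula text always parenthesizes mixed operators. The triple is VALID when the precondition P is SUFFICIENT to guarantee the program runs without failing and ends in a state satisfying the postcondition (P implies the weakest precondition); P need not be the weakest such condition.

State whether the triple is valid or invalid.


Working backward. After the program, the postcondition (2*tot - c + 8 = 2*c - 2*c - 1 → c < -4) ∨ (3*p - 3 ≠ -5 ∧ 2*tot + c + 1 = 2) must hold; in canonical form it is (2*tot = c - 9 → c < -4) ∨ (3*p ≠ -2 ∧ c + 2*tot = 1).
Before skip: (2*tot = c - 9 → c < -4) ∨ (3*p ≠ -2 ∧ c + 2*tot = 1)
Before p := c: (2*tot = c - 9 → c < -4) ∨ (3*c ≠ -2 ∧ c + 2*tot = 1)
The weakest precondition is (2*tot = c - 9 → c < -4) ∨ (3*c ≠ -2 ∧ c + 2*tot = 1).
Check whether (2*tot = c - 9 → c < -6) ∨ (3*c ≠ -2 ∧ c + 2*tot = 1) implies it.
Every state satisfying the precondition satisfies the weakest precondition: the implication holds.
Answer: valid


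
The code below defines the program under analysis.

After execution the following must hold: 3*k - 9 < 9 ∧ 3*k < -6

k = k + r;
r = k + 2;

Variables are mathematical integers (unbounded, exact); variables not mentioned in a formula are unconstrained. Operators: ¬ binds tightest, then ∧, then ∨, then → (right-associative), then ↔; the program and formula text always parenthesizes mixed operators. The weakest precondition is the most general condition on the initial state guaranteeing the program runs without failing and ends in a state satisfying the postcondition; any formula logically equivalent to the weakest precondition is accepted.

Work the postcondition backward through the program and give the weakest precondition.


Working backward. After the program, the postcondition 3*k - 9 < 9 ∧ 3*k < -6 must hold; in canonical form it is 3*k < 18 ∧ 3*k < -6.
Before r := k + 2: 3*k < 18 ∧ 3*k < -6
Before k := k + r: 3*k + 3*r < 18 ∧ 3*k + 3*r < -6
Answer: WP = 3*k + 3*r < 18 ∧ 3*k + 3*r < -6


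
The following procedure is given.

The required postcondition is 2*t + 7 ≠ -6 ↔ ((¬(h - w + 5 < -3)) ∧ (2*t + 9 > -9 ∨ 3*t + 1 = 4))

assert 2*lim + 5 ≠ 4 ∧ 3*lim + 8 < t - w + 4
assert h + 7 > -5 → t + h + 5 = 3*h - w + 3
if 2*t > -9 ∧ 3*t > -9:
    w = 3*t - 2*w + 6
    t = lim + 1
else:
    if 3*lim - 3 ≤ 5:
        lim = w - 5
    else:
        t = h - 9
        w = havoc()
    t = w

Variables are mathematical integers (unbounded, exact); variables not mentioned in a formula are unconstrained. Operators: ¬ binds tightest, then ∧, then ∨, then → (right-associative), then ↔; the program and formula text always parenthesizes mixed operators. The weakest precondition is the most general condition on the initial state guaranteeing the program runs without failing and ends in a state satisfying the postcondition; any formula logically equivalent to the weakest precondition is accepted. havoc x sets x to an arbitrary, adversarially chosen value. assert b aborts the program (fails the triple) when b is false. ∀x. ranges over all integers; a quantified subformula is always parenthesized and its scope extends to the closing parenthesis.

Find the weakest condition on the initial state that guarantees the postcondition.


Working backward. After the program, the postcondition 2*t + 7 ≠ -6 ↔ ((¬(h - w + 5 < -3)) ∧ (2*t + 9 > -9 ∨ 3*t + 1 = 4)) must hold; in canonical form it is 2*t ≠ -13 ↔ ((¬(h < w - 8)) ∧ (2*t > -18 ∨ 3*t = 3)).
Then branch requires 2*lim ≠ -15 ↔ ((¬(h + 2*w < 3*t - 2)) ∧ (2*lim > -20 ∨ 3*lim = 0)); else branch requires (3*lim ≤ 8 → (2*w ≠ -13 ↔ ((¬(h < w - 8)) ∧ (2*w > -18 ∨ 3*w = 3)))) ∧ ((¬(3*lim ≤ 8)) → (∀w_1. (2*w_1 ≠ -13 ↔ ((¬(h < w_1 - 8)) ∧ (2*w_1 > -18 ∨ 3*w_1 = 3))))).
Before the if: ((2*t > -9 ∧ 3*t > -9) → (2*lim ≠ -15 ↔ ((¬(h + 2*w < 3*t - 2)) ∧ (2*lim > -20 ∨ 3*lim = 0)))) ∧ ((¬(2*t > -9 ∧ 3*t > -9)) → ((3*lim ≤ 8 → (2*w ≠ -13 ↔ ((¬(h < w - 8)) ∧ (2*w > -18 ∨ 3*w = 3)))) ∧ ((¬(3*lim ≤ 8)) → (∀w_1. (2*w_1 ≠ -13 ↔ ((¬(h < w_1 - 8)) ∧ (2*w_1 > -18 ∨ 3*w_1 = 3)))))))
Before assert h + 7 > -5 → t + h + 5 = 3*h - w + 3: (h > -12 → t + w = 2*h - 2) ∧ ((2*t > -9 ∧ 3*t > -9) → (2*lim ≠ -15 ↔ ((¬(h + 2*w < 3*t - 2)) ∧ (2*lim > -20 ∨ 3*lim = 0)))) ∧ ((¬(2*t > -9 ∧ 3*t > -9)) → ((3*lim ≤ 8 → (2*w ≠ -13 ↔ ((¬(h < w - 8)) ∧ (2*w > -18 ∨ 3*w = 3)))) ∧ ((¬(3*lim ≤ 8)) → (∀w_1. (2*w_1 ≠ -13 ↔ ((¬(h < w_1 - 8)) ∧ (2*w_1 > -18 ∨ 3*w_1 = 3)))))))
Before assert 2*lim + 5 ≠ 4 ∧ 3*lim + 8 < t - w + 4: 2*lim ≠ -1 ∧ 3*lim + w < t - 4 ∧ (h > -12 → t + w = 2*h - 2) ∧ ((2*t > -9 ∧ 3*t > -9) → (2*lim ≠ -15 ↔ ((¬(h + 2*w < 3*t - 2)) ∧ (2*lim > -20 ∨ 3*lim = 0)))) ∧ ((¬(2*t > -9 ∧ 3*t > -9)) → ((3*lim ≤ 8 → (2*w ≠ -13 ↔ ((¬(h < w - 8)) ∧ (2*w > -18 ∨ 3*w = 3)))) ∧ ((¬(3*lim ≤ 8)) → (∀w_1. (2*w_1 ≠ -13 ↔ ((¬(h < w_1 - 8)) ∧ (2*w_1 > -18 ∨ 3*w_1 = 3)))))))
Answer: WP = 2*lim ≠ -1 ∧ 3*lim + w < t - 4 ∧ (h > -12 → t + w = 2*h - 2) ∧ ((2*t > -9 ∧ 3*t > -9) → (2*lim ≠ -15 ↔ ((¬(h + 2*w < 3*t - 2)) ∧ (2*lim > -20 ∨ 3*lim = 0)))) ∧ ((¬(2*t > -9 ∧ 3*t > -9)) → ((3*lim ≤ 8 → (2*w ≠ -13 ↔ ((¬(h < w - 8)) ∧ (2*w > -18 ∨ 3*w = 3)))) ∧ ((¬(3*lim ≤ 8)) → (∀w_1. (2*w_1 ≠ -13 ↔ ((¬(h < w_1 - 8)) ∧ (2*w_1 > -18 ∨ 3*w_1 = 3)))))))


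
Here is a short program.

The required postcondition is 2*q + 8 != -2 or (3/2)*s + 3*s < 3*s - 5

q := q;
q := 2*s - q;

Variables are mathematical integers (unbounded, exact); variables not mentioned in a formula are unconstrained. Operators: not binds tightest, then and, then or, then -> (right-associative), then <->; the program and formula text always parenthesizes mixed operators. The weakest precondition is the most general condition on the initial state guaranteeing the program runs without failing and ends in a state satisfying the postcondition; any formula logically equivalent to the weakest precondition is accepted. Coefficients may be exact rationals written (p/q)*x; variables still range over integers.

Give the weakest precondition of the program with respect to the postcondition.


Working backward. After the program, the postcondition 2*q + 8 != -2 or (3/2)*s + 3*s < 3*s - 5 must hold; in canonical form it is 2*q != -10 or (3/2)*s < -5.
Before q := 2*s - q: 4*s != 2*q - 10 or (3/2)*s < -5
Before q := q: 4*s != 2*q - 10 or (3/2)*s < -5
Answer: WP = 4*s != 2*q - 10 or (3/2)*s < -5


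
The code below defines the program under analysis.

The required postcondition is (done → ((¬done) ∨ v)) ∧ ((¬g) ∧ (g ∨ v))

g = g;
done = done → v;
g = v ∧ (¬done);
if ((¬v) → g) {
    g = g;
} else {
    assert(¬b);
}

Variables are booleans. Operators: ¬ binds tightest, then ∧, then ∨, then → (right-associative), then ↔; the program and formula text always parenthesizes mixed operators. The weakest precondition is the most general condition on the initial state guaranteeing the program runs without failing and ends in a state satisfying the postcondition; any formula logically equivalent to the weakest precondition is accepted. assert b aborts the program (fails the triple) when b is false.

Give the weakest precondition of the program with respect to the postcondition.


Working backward. After the program, the postcondition (done → ((¬done) ∨ v)) ∧ ((¬g) ∧ (g ∨ v)) must hold; in canonical form it is (done → ((¬done) ∨ v)) ∧ (¬g) ∧ (g ∨ v).
Then branch requires (done → ((¬done) ∨ v)) ∧ (¬g) ∧ (g ∨ v); else branch requires (¬b) ∧ (done → ((¬done) ∨ v)) ∧ (¬g) ∧ (g ∨ v).
Before the if: (((¬v) → g) → ((done → ((¬done) ∨ v)) ∧ (¬g) ∧ (g ∨ v))) ∧ ((¬((¬v) → g)) → ((¬b) ∧ (done → ((¬done) ∨ v)) ∧ (¬g) ∧ (g ∨ v)))
Before g := v ∧ (¬done): (((¬v) → (v ∧ (¬done))) → ((done → ((¬done) ∨ v)) ∧ (¬(v ∧ (¬done))) ∧ ((v ∧ (¬done)) ∨ v))) ∧ ((¬((¬v) → (v ∧ (¬done)))) → ((¬b) ∧ (done → ((¬done) ∨ v)) ∧ (¬(v ∧ (¬done))) ∧ ((v ∧ (¬done)) ∨ v)))
Before done := done → v: (((¬v) → (v ∧ (¬(done → v)))) → (((done → v) → ((¬(done → v)) ∨ v)) ∧ (¬(v ∧ (¬(done → v)))) ∧ ((v ∧ (¬(done → v))) ∨ v))) ∧ ((¬((¬v) → (v ∧ (¬(done → v))))) → ((¬b) ∧ ((done → v) → ((¬(done → v)) ∨ v)) ∧ (¬(v ∧ (¬(done → v)))) ∧ ((v ∧ (¬(done → v))) ∨ v)))
Before g := g: (((¬v) → (v ∧ (¬(done → v)))) → (((done → v) → ((¬(done → v)) ∨ v)) ∧ (¬(v ∧ (¬(done → v)))) ∧ ((v ∧ (¬(done → v))) ∨ v))) ∧ ((¬((¬v) → (v ∧ (¬(done → v))))) → ((¬b) ∧ ((done → v) → ((¬(done → v)) ∨ v)) ∧ (¬(v ∧ (¬(done → v)))) ∧ ((v ∧ (¬(done → v))) ∨ v)))
Answer: WP = (((¬v) → (v ∧ (¬(done → v)))) → (((done → v) → ((¬(done → v)) ∨ v)) ∧ (¬(v ∧ (¬(done → v)))) ∧ ((v ∧ (¬(done → v))) ∨ v))) ∧ ((¬((¬v) → (v ∧ (¬(done → v))))) → ((¬b) ∧ ((done → v) → ((¬(done → v)) ∨ v)) ∧ (¬(v ∧ (¬(done → v)))) ∧ ((v ∧ (¬(done → v))) ∨ v)))


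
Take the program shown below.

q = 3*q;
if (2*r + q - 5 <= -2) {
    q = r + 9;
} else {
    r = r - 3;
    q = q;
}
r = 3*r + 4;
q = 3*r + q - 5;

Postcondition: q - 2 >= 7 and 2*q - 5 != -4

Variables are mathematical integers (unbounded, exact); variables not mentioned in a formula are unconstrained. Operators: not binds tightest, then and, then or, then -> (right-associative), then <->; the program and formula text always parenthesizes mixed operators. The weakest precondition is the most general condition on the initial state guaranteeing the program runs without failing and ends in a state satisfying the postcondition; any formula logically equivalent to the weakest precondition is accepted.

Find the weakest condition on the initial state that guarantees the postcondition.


Working backward. After the program, the postcondition q - 2 >= 7 and 2*q - 5 != -4 must hold; in canonical form it is q >= 9 and 2*q != 1.
Before q := 3*r + q - 5: q + 3*r >= 14 and 2*q + 6*r != 11
Before r := 3*r + 4: q + 9*r >= 2 and 2*q + 18*r != -13
Then branch requires 10*r >= -7 and 20*r != -31; else branch requires q + 9*r >= 29 and 2*q + 18*r != 41.
Before the if: (q + 2*r <= 3 -> (10*r >= -7 and 20*r != -31)) and ((not (q + 2*r <= 3)) -> (q + 9*r >= 29 and 2*q + 18*r != 41))
Before q := 3*q: (3*q + 2*r <= 3 -> (10*r >= -7 and 20*r != -31)) and ((not (3*q + 2*r <= 3)) -> (3*q + 9*r >= 29 and 6*q + 18*r != 41))
Answer: WP = (3*q + 2*r <= 3 -> (10*r >= -7 and 20*r != -31)) and ((not (3*q + 2*r <= 3)) -> (3*q + 9*r >= 29 and 6*q + 18*r != 41))


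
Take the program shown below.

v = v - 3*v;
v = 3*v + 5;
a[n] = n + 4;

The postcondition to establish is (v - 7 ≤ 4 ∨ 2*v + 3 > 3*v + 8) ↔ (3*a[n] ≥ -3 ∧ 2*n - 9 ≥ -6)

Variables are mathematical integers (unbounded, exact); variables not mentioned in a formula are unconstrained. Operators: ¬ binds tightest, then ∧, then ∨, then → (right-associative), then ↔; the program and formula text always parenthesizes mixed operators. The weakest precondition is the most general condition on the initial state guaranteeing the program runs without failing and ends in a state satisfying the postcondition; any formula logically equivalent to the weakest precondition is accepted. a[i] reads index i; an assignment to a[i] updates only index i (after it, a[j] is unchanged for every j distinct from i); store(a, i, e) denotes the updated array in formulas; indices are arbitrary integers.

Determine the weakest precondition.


Working backward. After the program, the postcondition (v - 7 ≤ 4 ∨ 2*v + 3 > 3*v + 8) ↔ (3*a[n] ≥ -3 ∧ 2*n - 9 ≥ -6) must hold; in canonical form it is (v ≤ 11 ∨ v < -5) ↔ (3*a[n] ≥ -3 ∧ 2*n ≥ 3).
Before a[n] := n + 4: (v ≤ 11 ∨ v < -5) ↔ (3*store(a, n, n + 4)[n] ≥ -3 ∧ 2*n ≥ 3)
Before v := 3*v + 5: (3*v ≤ 6 ∨ 3*v < -10) ↔ (3*store(a, n, n + 4)[n] ≥ -3 ∧ 2*n ≥ 3)
Before v := v - 3*v: (6*v ≥ -6 ∨ 6*v > 10) ↔ (3*store(a, n, n + 4)[n] ≥ -3 ∧ 2*n ≥ 3)
Answer: WP = (6*v ≥ -6 ∨ 6*v > 10) ↔ (3*store(a, n, n + 4)[n] ≥ -3 ∧ 2*n ≥ 3)


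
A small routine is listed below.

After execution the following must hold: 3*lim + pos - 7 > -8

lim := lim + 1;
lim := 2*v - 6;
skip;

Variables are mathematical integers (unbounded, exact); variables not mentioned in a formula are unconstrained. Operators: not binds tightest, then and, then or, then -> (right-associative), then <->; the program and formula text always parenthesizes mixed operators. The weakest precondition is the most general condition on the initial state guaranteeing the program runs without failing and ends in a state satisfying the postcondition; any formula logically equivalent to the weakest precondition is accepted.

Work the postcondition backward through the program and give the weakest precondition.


Working backward. After the program, the postcondition 3*lim + pos - 7 > -8 must hold; in canonical form it is 3*lim + pos > -1.
Before skip: 3*lim + pos > -1
Before lim := 2*v - 6: pos + 6*v > 17
Before lim := lim + 1: pos + 6*v > 17
Answer: WP = pos + 6*v > 17


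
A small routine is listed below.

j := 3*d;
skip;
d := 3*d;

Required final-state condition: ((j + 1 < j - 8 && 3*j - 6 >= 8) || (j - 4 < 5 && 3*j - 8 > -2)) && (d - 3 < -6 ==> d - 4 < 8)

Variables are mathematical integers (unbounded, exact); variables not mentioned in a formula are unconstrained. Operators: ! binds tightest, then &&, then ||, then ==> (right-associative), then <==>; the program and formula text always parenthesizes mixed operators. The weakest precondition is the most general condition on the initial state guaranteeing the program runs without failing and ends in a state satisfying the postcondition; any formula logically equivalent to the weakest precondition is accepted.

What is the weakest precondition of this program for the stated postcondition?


Working backward. After the program, the postcondition ((j + 1 < j - 8 && 3*j - 6 >= 8) || (j - 4 < 5 && 3*j - 8 > -2)) && (d - 3 < -6 ==> d - 4 < 8) must hold; in canonical form it is j < 9 && 3*j > 6 && (d < -3 ==> d < 12).
Before d := 3*d: j < 9 && 3*j > 6 && (3*d < -3 ==> 3*d < 12)
Before skip: j < 9 && 3*j > 6 && (3*d < -3 ==> 3*d < 12)
Before j := 3*d: 3*d < 9 && 9*d > 6 && (3*d < -3 ==> 3*d < 12)
Answer: WP = 3*d < 9 && 9*d > 6 && (3*d < -3 ==> 3*d < 12)


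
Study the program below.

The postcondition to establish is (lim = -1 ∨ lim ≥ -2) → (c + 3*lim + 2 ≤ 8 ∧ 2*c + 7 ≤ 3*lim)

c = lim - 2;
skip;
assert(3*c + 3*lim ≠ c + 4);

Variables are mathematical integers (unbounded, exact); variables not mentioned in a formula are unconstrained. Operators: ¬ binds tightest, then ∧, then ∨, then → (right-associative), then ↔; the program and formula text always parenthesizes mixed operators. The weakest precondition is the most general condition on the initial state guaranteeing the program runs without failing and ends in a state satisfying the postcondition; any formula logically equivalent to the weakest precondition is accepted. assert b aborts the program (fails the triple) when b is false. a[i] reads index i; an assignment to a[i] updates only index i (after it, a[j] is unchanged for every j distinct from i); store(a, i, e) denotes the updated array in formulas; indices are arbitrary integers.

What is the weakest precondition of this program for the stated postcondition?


Working backward. After the program, the postcondition (lim = -1 ∨ lim ≥ -2) → (c + 3*lim + 2 ≤ 8 ∧ 2*c + 7 ≤ 3*lim) must hold; in canonical form it is (lim = -1 ∨ lim ≥ -2) → (c + 3*lim ≤ 6 ∧ 2*c ≤ 3*lim - 7).
Before assert 3*c + 3*lim ≠ c + 4: 2*c + 3*lim ≠ 4 ∧ ((lim = -1 ∨ lim ≥ -2) → (c + 3*lim ≤ 6 ∧ 2*c ≤ 3*lim - 7))
Before skip: 2*c + 3*lim ≠ 4 ∧ ((lim = -1 ∨ lim ≥ -2) → (c + 3*lim ≤ 6 ∧ 2*c ≤ 3*lim - 7))
Before c := lim - 2: 5*lim ≠ 8 ∧ ((lim = -1 ∨ lim ≥ -2) → (4*lim ≤ 8 ∧ lim ≥ 3))
Answer: WP = 5*lim ≠ 8 ∧ ((lim = -1 ∨ lim ≥ -2) → (4*lim ≤ 8 ∧ lim ≥ 3))


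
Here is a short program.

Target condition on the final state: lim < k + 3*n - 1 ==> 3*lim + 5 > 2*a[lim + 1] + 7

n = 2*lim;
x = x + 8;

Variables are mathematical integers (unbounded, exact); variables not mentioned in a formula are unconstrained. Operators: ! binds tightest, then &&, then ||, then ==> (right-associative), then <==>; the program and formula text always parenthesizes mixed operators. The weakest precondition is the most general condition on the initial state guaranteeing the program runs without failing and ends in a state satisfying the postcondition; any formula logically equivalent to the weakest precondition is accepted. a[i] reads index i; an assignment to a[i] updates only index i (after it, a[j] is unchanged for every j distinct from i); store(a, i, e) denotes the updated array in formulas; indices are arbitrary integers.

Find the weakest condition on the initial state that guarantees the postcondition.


Working backward. After the program, the postcondition lim < k + 3*n - 1 ==> 3*lim + 5 > 2*a[lim + 1] + 7 must hold; in canonical form it is lim < k + 3*n - 1 ==> 3*lim > 2*a[lim + 1] + 2.
Before x := x + 8: lim < k + 3*n - 1 ==> 3*lim > 2*a[lim + 1] + 2
Before n := 2*lim: k + 5*lim > 1 ==> 3*lim > 2*a[lim + 1] + 2
Answer: WP = k + 5*lim > 1 ==> 3*lim > 2*a[lim + 1] + 2


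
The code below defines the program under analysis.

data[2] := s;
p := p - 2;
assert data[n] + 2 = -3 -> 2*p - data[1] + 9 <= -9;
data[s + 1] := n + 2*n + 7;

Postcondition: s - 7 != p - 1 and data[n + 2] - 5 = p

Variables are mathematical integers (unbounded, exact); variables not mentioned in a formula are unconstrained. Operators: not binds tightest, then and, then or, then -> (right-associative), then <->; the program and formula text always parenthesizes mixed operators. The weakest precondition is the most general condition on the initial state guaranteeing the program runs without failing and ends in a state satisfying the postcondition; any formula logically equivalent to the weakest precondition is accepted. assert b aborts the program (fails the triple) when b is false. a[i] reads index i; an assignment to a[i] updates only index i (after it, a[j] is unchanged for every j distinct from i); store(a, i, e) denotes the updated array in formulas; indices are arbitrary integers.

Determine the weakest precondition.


Working backward. After the program, the postcondition s - 7 != p - 1 and data[n + 2] - 5 = p must hold; in canonical form it is s != p + 6 and data[n + 2] = p + 5.
Before data[s + 1] := n + 2*n + 7: s != p + 6 and store(data, s + 1, 3*n + 7)[n + 2] = p + 5
Before assert data[n] + 2 = -3 -> 2*p - data[1] + 9 <= -9: (data[n] = -5 -> 2*p <= data[1] - 18) and s != p + 6 and store(data, s + 1, 3*n + 7)[n + 2] = p + 5
Before p := p - 2: (data[n] = -5 -> 2*p <= data[1] - 14) and s != p + 4 and store(data, s + 1, 3*n + 7)[n + 2] = p + 3
Before data[2] := s: (store(data, 2, s)[n] = -5 -> 2*p <= data[1] - 14) and s != p + 4 and store(store(data, 2, s), s + 1, 3*n + 7)[n + 2] = p + 3
Answer: WP = (store(data, 2, s)[n] = -5 -> 2*p <= data[1] - 14) and s != p + 4 and store(store(data, 2, s), s + 1, 3*n + 7)[n + 2] = p + 3


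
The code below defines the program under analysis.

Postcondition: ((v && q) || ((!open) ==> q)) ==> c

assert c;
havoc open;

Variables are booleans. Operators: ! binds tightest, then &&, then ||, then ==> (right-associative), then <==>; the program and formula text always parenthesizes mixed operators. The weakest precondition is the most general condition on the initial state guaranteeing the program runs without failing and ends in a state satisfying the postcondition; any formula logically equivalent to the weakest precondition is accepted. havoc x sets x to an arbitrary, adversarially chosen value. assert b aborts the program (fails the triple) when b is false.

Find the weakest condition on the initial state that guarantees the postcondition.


Working backward. After the program, ((v && q) || ((!open) ==> q)) ==> c must hold.
Before havoc open: c && (((v && q) || q) ==> c)
Before assert c: c && (((v && q) || q) ==> c)
Answer: WP = c && (((v && q) || q) ==> c)


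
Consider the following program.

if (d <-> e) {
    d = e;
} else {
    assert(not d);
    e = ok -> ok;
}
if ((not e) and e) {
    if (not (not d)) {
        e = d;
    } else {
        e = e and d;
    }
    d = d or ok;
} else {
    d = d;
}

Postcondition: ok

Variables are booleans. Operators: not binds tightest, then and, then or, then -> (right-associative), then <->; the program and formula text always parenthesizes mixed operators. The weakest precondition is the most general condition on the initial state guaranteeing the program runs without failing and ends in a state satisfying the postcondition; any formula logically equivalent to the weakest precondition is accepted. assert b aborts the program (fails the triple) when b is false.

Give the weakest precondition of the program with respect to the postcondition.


Working backward. After the program, ok must hold.
Then branch requires (d -> ok) and ((not d) -> ok); else branch requires ok.
Before the if: ok
Then branch requires ok; else branch requires (not d) and ok.
Before the if: ((d <-> e) -> ok) and ((not (d <-> e)) -> ((not d) and ok))
Answer: WP = ((d <-> e) -> ok) and ((not (d <-> e)) -> ((not d) and ok))


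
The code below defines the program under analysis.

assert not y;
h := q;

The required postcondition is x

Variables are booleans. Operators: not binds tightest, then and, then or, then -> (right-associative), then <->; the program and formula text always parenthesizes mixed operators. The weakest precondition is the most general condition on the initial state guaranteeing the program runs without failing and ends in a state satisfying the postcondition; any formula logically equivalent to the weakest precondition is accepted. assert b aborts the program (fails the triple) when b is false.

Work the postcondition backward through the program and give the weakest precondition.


Working backward. After the program, x must hold.
Before h := q: x
Before assert not y: (not y) and x
Answer: WP = (not y) and x


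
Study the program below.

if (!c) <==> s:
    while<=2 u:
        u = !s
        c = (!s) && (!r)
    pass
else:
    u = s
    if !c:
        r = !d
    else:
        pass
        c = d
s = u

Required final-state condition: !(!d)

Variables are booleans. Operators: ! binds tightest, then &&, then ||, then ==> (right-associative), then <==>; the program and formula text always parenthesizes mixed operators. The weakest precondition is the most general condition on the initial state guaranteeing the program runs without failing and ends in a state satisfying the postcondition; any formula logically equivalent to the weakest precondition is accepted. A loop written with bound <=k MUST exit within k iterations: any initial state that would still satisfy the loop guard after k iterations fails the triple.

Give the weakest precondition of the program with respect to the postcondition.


Working backward. After the program, the postcondition !(!d) must hold; in canonical form it is d.
Before s := u: d
Then branch requires (u ==> (((!s) ==> (s && d)) && (s ==> d))) && ((!u) ==> d); else branch requires ((!c) ==> d) && (c ==> d).
Before the if: (((!c) <==> s) ==> ((u ==> (((!s) ==> (s && d)) && (s ==> d))) && ((!u) ==> d))) && ((!((!c) <==> s)) ==> (((!c) ==> d) && (c ==> d)))
Answer: WP = (((!c) <==> s) ==> ((u ==> (((!s) ==> (s && d)) && (s ==> d))) && ((!u) ==> d))) && ((!((!c) <==> s)) ==> (((!c) ==> d) && (c ==> d)))


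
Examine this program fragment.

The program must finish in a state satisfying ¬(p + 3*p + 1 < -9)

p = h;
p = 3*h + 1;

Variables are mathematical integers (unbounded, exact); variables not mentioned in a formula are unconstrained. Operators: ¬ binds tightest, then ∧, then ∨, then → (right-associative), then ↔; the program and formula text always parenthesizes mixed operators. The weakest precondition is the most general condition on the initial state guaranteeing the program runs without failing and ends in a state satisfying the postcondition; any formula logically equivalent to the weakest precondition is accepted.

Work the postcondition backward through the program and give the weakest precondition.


Working backward. After the program, the postcondition ¬(p + 3*p + 1 < -9) must hold; in canonical form it is ¬(4*p < -10).
Before p := 3*h + 1: ¬(12*h < -14)
Before p := h: ¬(12*h < -14)
Answer: WP = ¬(12*h < -14)
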